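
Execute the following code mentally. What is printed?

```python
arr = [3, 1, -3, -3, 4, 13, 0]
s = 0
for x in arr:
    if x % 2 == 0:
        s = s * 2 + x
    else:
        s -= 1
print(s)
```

x=3: not even, s = 0-1 = -1
x=1: not even, s = (-1)-1 = -2
x=-3: not even, s = (-2)-1 = -3
x=-3: not even, s = (-3)-1 = -4
x=4: even, s = (-4)*2+4 = -4
x=13: not even, s = (-4)-1 = -5
x=0: even, s = (-5)*2+0 = -10

-10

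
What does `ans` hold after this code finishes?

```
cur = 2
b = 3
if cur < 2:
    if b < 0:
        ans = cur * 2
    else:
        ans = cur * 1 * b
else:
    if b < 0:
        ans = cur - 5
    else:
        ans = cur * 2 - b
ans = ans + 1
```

2

cur=2, b=3
cur < 2 is False; b < 0 is False
→ ans = cur * 2 - b = 1
ans = 1+1 = 2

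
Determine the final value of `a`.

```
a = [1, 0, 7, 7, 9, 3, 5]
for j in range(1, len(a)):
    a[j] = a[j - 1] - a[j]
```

[1, 1, -6, -13, -22, -25, -30]

j=1: a[1] = 1-0 = 1 → [1, 1, 7, 7, 9, 3, 5]
j=2: a[2] = 1-7 = -6 → [1, 1, -6, 7, 9, 3, 5]
j=3: a[3] = (-6)-7 = -13 → [1, 1, -6, -13, 9, 3, 5]
j=4: a[4] = (-13)-9 = -22 → [1, 1, -6, -13, -22, 3, 5]
j=5: a[5] = (-22)-3 = -25 → [1, 1, -6, -13, -22, -25, 5]
j=6: a[6] = (-25)-5 = -30 → [1, 1, -6, -13, -22, -25, -30]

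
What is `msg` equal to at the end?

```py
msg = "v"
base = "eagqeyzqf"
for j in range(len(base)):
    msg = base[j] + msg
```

j=0: prepend 'e' → 'ev'
j=1: prepend 'a' → 'aev'
j=2: prepend 'g' → 'gaev'
j=3: prepend 'q' → 'qgaev'
j=4: prepend 'e' → 'eqgaev'
j=5: prepend 'y' → 'yeqgaev'
j=6: prepend 'z' → 'zyeqgaev'
j=7: prepend 'q' → 'qzyeqgaev'
j=8: prepend 'f' → 'fqzyeqgaev'

'fqzyeqgaev'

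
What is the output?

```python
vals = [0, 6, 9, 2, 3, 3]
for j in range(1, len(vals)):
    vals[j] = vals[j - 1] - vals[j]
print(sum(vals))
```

j=1: vals[1] = 0-6 = -6 → [0, -6, 9, 2, 3, 3]
j=2: vals[2] = (-6)-9 = -15 → [0, -6, -15, 2, 3, 3]
j=3: vals[3] = (-15)-2 = -17 → [0, -6, -15, -17, 3, 3]
j=4: vals[4] = (-17)-3 = -20 → [0, -6, -15, -17, -20, 3]
j=5: vals[5] = (-20)-3 = -23 → [0, -6, -15, -17, -20, -23]
sum = -81

-81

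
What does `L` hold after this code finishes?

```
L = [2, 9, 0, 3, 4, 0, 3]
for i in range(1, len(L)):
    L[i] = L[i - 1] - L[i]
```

[2, -7, -7, -10, -14, -14, -17]

i=1: L[1] = 2-9 = -7 → [2, -7, 0, 3, 4, 0, 3]
i=2: L[2] = (-7)-0 = -7 → [2, -7, -7, 3, 4, 0, 3]
i=3: L[3] = (-7)-3 = -10 → [2, -7, -7, -10, 4, 0, 3]
i=4: L[4] = (-10)-4 = -14 → [2, -7, -7, -10, -14, 0, 3]
i=5: L[5] = (-14)-0 = -14 → [2, -7, -7, -10, -14, -14, 3]
i=6: L[6] = (-14)-3 = -17 → [2, -7, -7, -10, -14, -14, -17]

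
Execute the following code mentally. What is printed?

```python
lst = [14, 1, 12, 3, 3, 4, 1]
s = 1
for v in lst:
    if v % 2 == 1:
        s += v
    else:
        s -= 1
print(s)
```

v=14: not odd, s = 1-1 = 0
v=1: odd, s = 0+1 = 1
v=12: not odd, s = 1-1 = 0
v=3: odd, s = 0+3 = 3
v=3: odd, s = 3+3 = 6
v=4: not odd, s = 6-1 = 5
v=1: odd, s = 5+1 = 6

6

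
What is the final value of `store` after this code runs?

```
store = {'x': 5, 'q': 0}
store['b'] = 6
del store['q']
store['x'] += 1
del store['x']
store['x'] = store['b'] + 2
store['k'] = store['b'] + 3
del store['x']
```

{'b': 6, 'k': 9}

store['b'] = 6 → {'x': 5, 'q': 0, 'b': 6}
del 'q' → {'x': 5, 'b': 6}
store['x'] = 5+1 = 6 → {'x': 6, 'b': 6}
del 'x' → {'b': 6}
store['x'] = store['b']+2 = 8 → {'b': 6, 'x': 8}
store['k'] = store['b']+3 = 9 → {'b': 6, 'x': 8, 'k': 9}
del 'x' → {'b': 6, 'k': 9}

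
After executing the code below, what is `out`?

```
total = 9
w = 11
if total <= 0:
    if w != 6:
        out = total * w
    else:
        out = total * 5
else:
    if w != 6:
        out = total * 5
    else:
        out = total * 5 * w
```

45

total=9, w=11
total <= 0 is False; w != 6 is True
→ out = total * 5 = 45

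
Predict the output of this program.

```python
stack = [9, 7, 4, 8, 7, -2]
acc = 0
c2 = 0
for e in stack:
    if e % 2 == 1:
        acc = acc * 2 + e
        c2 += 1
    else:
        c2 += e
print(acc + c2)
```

e=9: odd, acc = 0*2+9 = 9; c2=1
e=7: odd, acc = 9*2+7 = 25; c2=2
e=4: not odd; c2=6
e=8: not odd; c2=14
e=7: odd, acc = 25*2+7 = 57; c2=15
e=-2: not odd; c2=13
acc+c2 = 57+13 = 70

70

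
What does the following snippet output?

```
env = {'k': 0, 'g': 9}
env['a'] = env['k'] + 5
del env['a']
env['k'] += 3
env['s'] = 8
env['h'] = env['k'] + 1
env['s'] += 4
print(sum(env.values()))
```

env['a'] = env['k']+5 = 5 → {'k': 0, 'g': 9, 'a': 5}
del 'a' → {'k': 0, 'g': 9}
env['k'] = 0+3 = 3 → {'k': 3, 'g': 9}
env['s'] = 8 → {'k': 3, 'g': 9, 's': 8}
env['h'] = env['k']+1 = 4 → {'k': 3, 'g': 9, 's': 8, 'h': 4}
env['s'] = 8+4 = 12 → {'k': 3, 'g': 9, 's': 12, 'h': 4}
sum of values = 28

28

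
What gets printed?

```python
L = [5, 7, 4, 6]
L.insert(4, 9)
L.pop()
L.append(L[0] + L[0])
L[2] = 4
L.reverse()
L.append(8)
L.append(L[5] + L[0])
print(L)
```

[10, 6, 4, 7, 5, 8, 18]

insert 9 at 4 → [5, 7, 4, 6, 9]
pop() removes 9 → [5, 7, 4, 6]
append L[0]+L[0] = 5+5 = 10 → [5, 7, 4, 6, 10]
L[2] = 4 → [5, 7, 4, 6, 10]
reverse → [10, 6, 4, 7, 5]
append 8 → [10, 6, 4, 7, 5, 8]
append L[5]+L[0] = 8+10 = 18 → [10, 6, 4, 7, 5, 8, 18]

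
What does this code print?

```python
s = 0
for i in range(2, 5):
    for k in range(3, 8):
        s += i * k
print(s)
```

i=2,k=3: s = 0+6 = 6
i=2,k=4: s = 6+8 = 14
i=2,k=5: s = 14+10 = 24
i=2,k=6: s = 24+12 = 36
i=2,k=7: s = 36+14 = 50
i=3,k=3: s = 50+9 = 59
i=3,k=4: s = 59+12 = 71
i=3,k=5: s = 71+15 = 86
i=3,k=6: s = 86+18 = 104
i=3,k=7: s = 104+21 = 125
i=4,k=3: s = 125+12 = 137
i=4,k=4: s = 137+16 = 153
i=4,k=5: s = 153+20 = 173
i=4,k=6: s = 173+24 = 197
i=4,k=7: s = 197+28 = 225

225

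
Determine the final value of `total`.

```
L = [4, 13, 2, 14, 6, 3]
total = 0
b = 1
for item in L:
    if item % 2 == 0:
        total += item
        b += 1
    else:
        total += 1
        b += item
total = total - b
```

item=4: even, total = 0+4 = 4; b=2
item=13: not even, total = 4+1 = 5; b=15
item=2: even, total = 5+2 = 7; b=16
item=14: even, total = 7+14 = 21; b=17
item=6: even, total = 21+6 = 27; b=18
item=3: not even, total = 27+1 = 28; b=21
total-b = 28-21 = 7

7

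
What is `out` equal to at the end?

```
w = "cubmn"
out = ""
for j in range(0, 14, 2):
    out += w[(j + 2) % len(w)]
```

'bnumcbn'

j=0: add w[2]='b' → 'b'
j=2: add w[4]='n' → 'bn'
j=4: add w[1]='u' → 'bnu'
j=6: add w[3]='m' → 'bnum'
j=8: add w[0]='c' → 'bnumc'
j=10: add w[2]='b' → 'bnumcb'
j=12: add w[4]='n' → 'bnumcbn'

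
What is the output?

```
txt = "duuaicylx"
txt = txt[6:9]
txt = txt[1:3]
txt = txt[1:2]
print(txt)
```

slice [6:9] → 'ylx'
slice [1:3] → 'lx'
slice [1:2] → 'x'

x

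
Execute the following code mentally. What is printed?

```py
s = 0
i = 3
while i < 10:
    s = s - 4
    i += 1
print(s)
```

i=3: s = 0-4 = -4
i=4: s = (-4)-4 = -8
i=5: s = (-8)-4 = -12
i=6: s = (-12)-4 = -16
i=7: s = (-16)-4 = -20
i=8: s = (-20)-4 = -24
i=9: s = (-24)-4 = -28

-28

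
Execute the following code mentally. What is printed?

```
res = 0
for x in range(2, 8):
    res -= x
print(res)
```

-27

x=2: res = 0-2 = -2
x=3: res = (-2)-3 = -5
x=4: res = (-5)-4 = -9
x=5: res = (-9)-5 = -14
x=6: res = (-14)-6 = -20
x=7: res = (-20)-7 = -27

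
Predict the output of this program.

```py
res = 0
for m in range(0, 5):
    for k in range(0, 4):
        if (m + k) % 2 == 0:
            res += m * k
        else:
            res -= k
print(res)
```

m=0,k=0: even sum, res = 0+0 = 0
m=0,k=1: odd sum, res = 0-1 = -1
m=0,k=2: even sum, res = (-1)+0 = -1
m=0,k=3: odd sum, res = (-1)-3 = -4
m=1,k=0: odd sum, res = (-4)-0 = -4
m=1,k=1: even sum, res = (-4)+1 = -3
m=1,k=2: odd sum, res = (-3)-2 = -5
m=1,k=3: even sum, res = (-5)+3 = -2
m=2,k=0: even sum, res = (-2)+0 = -2
m=2,k=1: odd sum, res = (-2)-1 = -3
m=2,k=2: even sum, res = (-3)+4 = 1
m=2,k=3: odd sum, res = 1-3 = -2
m=3,k=0: odd sum, res = (-2)-0 = -2
m=3,k=1: even sum, res = (-2)+3 = 1
m=3,k=2: odd sum, res = 1-2 = -1
m=3,k=3: even sum, res = (-1)+9 = 8
m=4,k=0: even sum, res = 8+0 = 8
m=4,k=1: odd sum, res = 8-1 = 7
m=4,k=2: even sum, res = 7+8 = 15
m=4,k=3: odd sum, res = 15-3 = 12

12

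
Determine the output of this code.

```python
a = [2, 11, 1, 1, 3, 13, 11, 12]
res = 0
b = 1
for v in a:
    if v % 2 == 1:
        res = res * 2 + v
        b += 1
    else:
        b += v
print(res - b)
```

v=2: not odd; b=3
v=11: odd, res = 0*2+11 = 11; b=4
v=1: odd, res = 11*2+1 = 23; b=5
v=1: odd, res = 23*2+1 = 47; b=6
v=3: odd, res = 47*2+3 = 97; b=7
v=13: odd, res = 97*2+13 = 207; b=8
v=11: odd, res = 207*2+11 = 425; b=9
v=12: not odd; b=21
res-b = 425-21 = 404

404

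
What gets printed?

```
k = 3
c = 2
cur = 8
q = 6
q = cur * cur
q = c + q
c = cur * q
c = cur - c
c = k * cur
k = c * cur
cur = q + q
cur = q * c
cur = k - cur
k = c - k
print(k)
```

-168

q = 8*8 = 64
q = 2+64 = 66
c = 8*66 = 528
c = 8-528 = -520
c = 3*8 = 24
k = 24*8 = 192
cur = 66+66 = 132
cur = 66*24 = 1584
cur = 192-1584 = -1392
k = 24-192 = -168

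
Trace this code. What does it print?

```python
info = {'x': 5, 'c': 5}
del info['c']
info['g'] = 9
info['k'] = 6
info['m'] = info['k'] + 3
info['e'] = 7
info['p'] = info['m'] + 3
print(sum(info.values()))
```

48

del 'c' → {'x': 5}
info['g'] = 9 → {'x': 5, 'g': 9}
info['k'] = 6 → {'x': 5, 'g': 9, 'k': 6}
info['m'] = info['k']+3 = 9 → {'x': 5, 'g': 9, 'k': 6, 'm': 9}
info['e'] = 7 → {'x': 5, 'g': 9, 'k': 6, 'm': 9, 'e': 7}
info['p'] = info['m']+3 = 12 → {'x': 5, 'g': 9, 'k': 6, 'm': 9, 'e': 7, 'p': 12}
sum of values = 48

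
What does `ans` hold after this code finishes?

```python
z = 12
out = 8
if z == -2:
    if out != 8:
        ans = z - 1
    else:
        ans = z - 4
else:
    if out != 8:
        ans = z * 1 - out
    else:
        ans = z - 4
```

8

z=12, out=8
z == -2 is False; out != 8 is False
→ ans = z - 4 = 8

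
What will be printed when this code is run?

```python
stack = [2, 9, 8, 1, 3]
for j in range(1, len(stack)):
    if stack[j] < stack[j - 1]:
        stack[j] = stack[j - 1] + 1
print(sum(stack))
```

j=1: 9>=2, unchanged → [2, 9, 8, 1, 3]
j=2: 8<9, stack[2] = 9+1 = 10 → [2, 9, 10, 1, 3]
j=3: 1<10, stack[3] = 10+1 = 11 → [2, 9, 10, 11, 3]
j=4: 3<11, stack[4] = 11+1 = 12 → [2, 9, 10, 11, 12]
sum = 44

44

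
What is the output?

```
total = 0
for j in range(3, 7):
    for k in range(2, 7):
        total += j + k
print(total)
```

j=3,k=2: total = 0+5 = 5
j=3,k=3: total = 5+6 = 11
j=3,k=4: total = 11+7 = 18
j=3,k=5: total = 18+8 = 26
j=3,k=6: total = 26+9 = 35
j=4,k=2: total = 35+6 = 41
j=4,k=3: total = 41+7 = 48
j=4,k=4: total = 48+8 = 56
j=4,k=5: total = 56+9 = 65
j=4,k=6: total = 65+10 = 75
j=5,k=2: total = 75+7 = 82
j=5,k=3: total = 82+8 = 90
j=5,k=4: total = 90+9 = 99
j=5,k=5: total = 99+10 = 109
j=5,k=6: total = 109+11 = 120
j=6,k=2: total = 120+8 = 128
j=6,k=3: total = 128+9 = 137
j=6,k=4: total = 137+10 = 147
j=6,k=5: total = 147+11 = 158
j=6,k=6: total = 158+12 = 170

170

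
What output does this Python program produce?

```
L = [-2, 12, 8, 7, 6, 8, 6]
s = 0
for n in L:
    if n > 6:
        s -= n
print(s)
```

-35

n=-2: not >6
n=12: >6, s = 0-12 = -12
n=8: >6, s = (-12)-8 = -20
n=7: >6, s = (-20)-7 = -27
n=6: not >6
n=8: >6, s = (-27)-8 = -35
n=6: not >6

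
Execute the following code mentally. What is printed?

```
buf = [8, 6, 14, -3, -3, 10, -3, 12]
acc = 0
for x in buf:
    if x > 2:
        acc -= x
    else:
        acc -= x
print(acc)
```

x=8: >2, acc = 0-8 = -8
x=6: >2, acc = (-8)-6 = -14
x=14: >2, acc = (-14)-14 = -28
x=-3: not >2, acc = (-28)-(-3) = -25
x=-3: not >2, acc = (-25)-(-3) = -22
x=10: >2, acc = (-22)-10 = -32
x=-3: not >2, acc = (-32)-(-3) = -29
x=12: >2, acc = (-29)-12 = -41

-41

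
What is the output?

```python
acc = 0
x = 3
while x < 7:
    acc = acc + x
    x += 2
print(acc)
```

8

x=3: acc = 0+3 = 3
x=5: acc = 3+5 = 8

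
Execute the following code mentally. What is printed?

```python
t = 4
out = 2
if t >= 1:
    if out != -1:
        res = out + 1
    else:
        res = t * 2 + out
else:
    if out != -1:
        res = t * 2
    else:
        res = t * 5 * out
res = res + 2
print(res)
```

t=4, out=2
t >= 1 is True; out != -1 is True
→ res = out + 1 = 3
res = 3+2 = 5

5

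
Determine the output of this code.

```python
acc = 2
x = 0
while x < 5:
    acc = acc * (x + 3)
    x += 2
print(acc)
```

x=0: acc = 2*3 = 6
x=2: acc = 6*5 = 30
x=4: acc = 30*7 = 210

210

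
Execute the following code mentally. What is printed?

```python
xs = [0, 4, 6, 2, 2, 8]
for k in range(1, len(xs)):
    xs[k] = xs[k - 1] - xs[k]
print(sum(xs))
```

k=1: xs[1] = 0-4 = -4 → [0, -4, 6, 2, 2, 8]
k=2: xs[2] = (-4)-6 = -10 → [0, -4, -10, 2, 2, 8]
k=3: xs[3] = (-10)-2 = -12 → [0, -4, -10, -12, 2, 8]
k=4: xs[4] = (-12)-2 = -14 → [0, -4, -10, -12, -14, 8]
k=5: xs[5] = (-14)-8 = -22 → [0, -4, -10, -12, -14, -22]
sum = -62

-62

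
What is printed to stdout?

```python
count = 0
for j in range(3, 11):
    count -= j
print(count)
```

j=3: count = 0-3 = -3
j=4: count = (-3)-4 = -7
j=5: count = (-7)-5 = -12
j=6: count = (-12)-6 = -18
j=7: count = (-18)-7 = -25
j=8: count = (-25)-8 = -33
j=9: count = (-33)-9 = -42
j=10: count = (-42)-10 = -52

-52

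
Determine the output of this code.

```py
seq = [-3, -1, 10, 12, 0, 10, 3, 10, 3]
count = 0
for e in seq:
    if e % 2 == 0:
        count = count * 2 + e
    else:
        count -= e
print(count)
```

e=-3: not even, count = 0-(-3) = 3
e=-1: not even, count = 3-(-1) = 4
e=10: even, count = 4*2+10 = 18
e=12: even, count = 18*2+12 = 48
e=0: even, count = 48*2+0 = 96
e=10: even, count = 96*2+10 = 202
e=3: not even, count = 202-3 = 199
e=10: even, count = 199*2+10 = 408
e=3: not even, count = 408-3 = 405

405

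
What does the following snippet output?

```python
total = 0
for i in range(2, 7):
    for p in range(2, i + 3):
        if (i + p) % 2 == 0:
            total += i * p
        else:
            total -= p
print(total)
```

235

i=2,p=2: even sum, total = 0+4 = 4
i=2,p=3: odd sum, total = 4-3 = 1
i=2,p=4: even sum, total = 1+8 = 9
i=3,p=2: odd sum, total = 9-2 = 7
i=3,p=3: even sum, total = 7+9 = 16
i=3,p=4: odd sum, total = 16-4 = 12
i=3,p=5: even sum, total = 12+15 = 27
i=4,p=2: even sum, total = 27+8 = 35
i=4,p=3: odd sum, total = 35-3 = 32
i=4,p=4: even sum, total = 32+16 = 48
i=4,p=5: odd sum, total = 48-5 = 43
i=4,p=6: even sum, total = 43+24 = 67
i=5,p=2: odd sum, total = 67-2 = 65
i=5,p=3: even sum, total = 65+15 = 80
i=5,p=4: odd sum, total = 80-4 = 76
i=5,p=5: even sum, total = 76+25 = 101
i=5,p=6: odd sum, total = 101-6 = 95
i=5,p=7: even sum, total = 95+35 = 130
i=6,p=2: even sum, total = 130+12 = 142
i=6,p=3: odd sum, total = 142-3 = 139
i=6,p=4: even sum, total = 139+24 = 163
i=6,p=5: odd sum, total = 163-5 = 158
i=6,p=6: even sum, total = 158+36 = 194
i=6,p=7: odd sum, total = 194-7 = 187
i=6,p=8: even sum, total = 187+48 = 235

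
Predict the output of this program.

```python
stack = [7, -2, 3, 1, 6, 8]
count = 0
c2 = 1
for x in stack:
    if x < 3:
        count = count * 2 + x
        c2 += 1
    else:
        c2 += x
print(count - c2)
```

-30

x=7: not <3; c2=8
x=-2: <3, count = 0*2+(-2) = -2; c2=9
x=3: not <3; c2=12
x=1: <3, count = (-2)*2+1 = -3; c2=13
x=6: not <3; c2=19
x=8: not <3; c2=27
count-c2 = (-3)-27 = -30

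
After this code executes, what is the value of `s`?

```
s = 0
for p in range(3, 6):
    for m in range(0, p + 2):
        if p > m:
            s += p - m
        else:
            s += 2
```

43

p=3,m=0: 3>0, s = 0+3 = 3
p=3,m=1: 3>1, s = 3+2 = 5
p=3,m=2: 3>2, s = 5+1 = 6
p=3,m=3: not 3>3, s = 6+2 = 8
p=3,m=4: not 3>4, s = 8+2 = 10
p=4,m=0: 4>0, s = 10+4 = 14
p=4,m=1: 4>1, s = 14+3 = 17
p=4,m=2: 4>2, s = 17+2 = 19
p=4,m=3: 4>3, s = 19+1 = 20
p=4,m=4: not 4>4, s = 20+2 = 22
p=4,m=5: not 4>5, s = 22+2 = 24
p=5,m=0: 5>0, s = 24+5 = 29
p=5,m=1: 5>1, s = 29+4 = 33
p=5,m=2: 5>2, s = 33+3 = 36
p=5,m=3: 5>3, s = 36+2 = 38
p=5,m=4: 5>4, s = 38+1 = 39
p=5,m=5: not 5>5, s = 39+2 = 41
p=5,m=6: not 5>6, s = 41+2 = 43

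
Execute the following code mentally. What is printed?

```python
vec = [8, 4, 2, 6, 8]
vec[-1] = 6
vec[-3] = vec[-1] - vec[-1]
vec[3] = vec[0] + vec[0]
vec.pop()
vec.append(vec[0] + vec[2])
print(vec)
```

[8, 4, 0, 16, 8]

vec[-1] = 6 → [8, 4, 2, 6, 6]
vec[-3] = vec[-1]-vec[-1] = 6-6 = 0 → [8, 4, 0, 6, 6]
vec[3] = vec[0]+vec[0] = 8+8 = 16 → [8, 4, 0, 16, 6]
pop() removes 6 → [8, 4, 0, 16]
append vec[0]+vec[2] = 8+0 = 8 → [8, 4, 0, 16, 8]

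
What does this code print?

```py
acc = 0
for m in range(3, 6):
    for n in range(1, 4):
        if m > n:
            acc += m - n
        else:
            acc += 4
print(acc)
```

m=3,n=1: 3>1, acc = 0+2 = 2
m=3,n=2: 3>2, acc = 2+1 = 3
m=3,n=3: not 3>3, acc = 3+4 = 7
m=4,n=1: 4>1, acc = 7+3 = 10
m=4,n=2: 4>2, acc = 10+2 = 12
m=4,n=3: 4>3, acc = 12+1 = 13
m=5,n=1: 5>1, acc = 13+4 = 17
m=5,n=2: 5>2, acc = 17+3 = 20
m=5,n=3: 5>3, acc = 20+2 = 22

22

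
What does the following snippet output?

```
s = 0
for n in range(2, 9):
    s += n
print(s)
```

35

n=2: s = 0+2 = 2
n=3: s = 2+3 = 5
n=4: s = 5+4 = 9
n=5: s = 9+5 = 14
n=6: s = 14+6 = 20
n=7: s = 20+7 = 27
n=8: s = 27+8 = 35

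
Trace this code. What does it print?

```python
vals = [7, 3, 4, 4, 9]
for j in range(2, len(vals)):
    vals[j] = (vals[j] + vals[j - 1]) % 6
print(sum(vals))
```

18

j=2: vals[2] = (4+3)%6 = 1 → [7, 3, 1, 4, 9]
j=3: vals[3] = (4+1)%6 = 5 → [7, 3, 1, 5, 9]
j=4: vals[4] = (9+5)%6 = 2 → [7, 3, 1, 5, 2]
sum = 18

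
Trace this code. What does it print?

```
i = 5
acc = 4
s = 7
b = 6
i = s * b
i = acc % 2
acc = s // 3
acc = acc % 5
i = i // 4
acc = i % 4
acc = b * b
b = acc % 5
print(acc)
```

36

i = 7*6 = 42
i = 4%2 = 0
acc = 7//3 = 2
acc = 2%5 = 2
i = 0//4 = 0
acc = 0%4 = 0
acc = 6*6 = 36
b = 36%5 = 1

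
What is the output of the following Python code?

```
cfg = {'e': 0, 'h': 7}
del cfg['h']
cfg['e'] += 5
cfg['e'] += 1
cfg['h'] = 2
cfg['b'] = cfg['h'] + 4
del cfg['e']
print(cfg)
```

{'h': 2, 'b': 6}

del 'h' → {'e': 0}
cfg['e'] = 0+5 = 5 → {'e': 5}
cfg['e'] = 5+1 = 6 → {'e': 6}
cfg['h'] = 2 → {'e': 6, 'h': 2}
cfg['b'] = cfg['h']+4 = 6 → {'e': 6, 'h': 2, 'b': 6}
del 'e' → {'h': 2, 'b': 6}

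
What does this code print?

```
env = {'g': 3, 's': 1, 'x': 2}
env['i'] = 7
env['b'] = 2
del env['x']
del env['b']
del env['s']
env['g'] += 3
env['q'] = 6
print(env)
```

env['i'] = 7 → {'g': 3, 's': 1, 'x': 2, 'i': 7}
env['b'] = 2 → {'g': 3, 's': 1, 'x': 2, 'i': 7, 'b': 2}
del 'x' → {'g': 3, 's': 1, 'i': 7, 'b': 2}
del 'b' → {'g': 3, 's': 1, 'i': 7}
del 's' → {'g': 3, 'i': 7}
env['g'] = 3+3 = 6 → {'g': 6, 'i': 7}
env['q'] = 6 → {'g': 6, 'i': 7, 'q': 6}

{'g': 6, 'i': 7, 'q': 6}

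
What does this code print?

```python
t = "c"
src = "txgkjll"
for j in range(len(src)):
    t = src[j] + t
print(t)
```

lljkgxtc

j=0: prepend 't' → 'tc'
j=1: prepend 'x' → 'xtc'
j=2: prepend 'g' → 'gxtc'
j=3: prepend 'k' → 'kgxtc'
j=4: prepend 'j' → 'jkgxtc'
j=5: prepend 'l' → 'ljkgxtc'
j=6: prepend 'l' → 'lljkgxtc'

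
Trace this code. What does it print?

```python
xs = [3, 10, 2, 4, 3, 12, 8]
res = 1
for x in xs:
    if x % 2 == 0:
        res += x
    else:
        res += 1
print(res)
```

39

x=3: not even, res = 1+1 = 2
x=10: even, res = 2+10 = 12
x=2: even, res = 12+2 = 14
x=4: even, res = 14+4 = 18
x=3: not even, res = 18+1 = 19
x=12: even, res = 19+12 = 31
x=8: even, res = 31+8 = 39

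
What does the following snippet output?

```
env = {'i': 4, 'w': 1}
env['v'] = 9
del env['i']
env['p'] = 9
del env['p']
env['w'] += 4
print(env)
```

{'w': 5, 'v': 9}

env['v'] = 9 → {'i': 4, 'w': 1, 'v': 9}
del 'i' → {'w': 1, 'v': 9}
env['p'] = 9 → {'w': 1, 'v': 9, 'p': 9}
del 'p' → {'w': 1, 'v': 9}
env['w'] = 1+4 = 5 → {'w': 5, 'v': 9}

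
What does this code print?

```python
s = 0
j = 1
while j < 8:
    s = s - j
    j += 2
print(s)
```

-16

j=1: s = 0-1 = -1
j=3: s = (-1)-3 = -4
j=5: s = (-4)-5 = -9
j=7: s = (-9)-7 = -16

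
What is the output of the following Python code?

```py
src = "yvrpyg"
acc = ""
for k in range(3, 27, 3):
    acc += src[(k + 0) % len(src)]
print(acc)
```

pypypypy

k=3: add src[3]='p' → 'p'
k=6: add src[0]='y' → 'py'
k=9: add src[3]='p' → 'pyp'
k=12: add src[0]='y' → 'pypy'
k=15: add src[3]='p' → 'pypyp'
k=18: add src[0]='y' → 'pypypy'
k=21: add src[3]='p' → 'pypypyp'
k=24: add src[0]='y' → 'pypypypy'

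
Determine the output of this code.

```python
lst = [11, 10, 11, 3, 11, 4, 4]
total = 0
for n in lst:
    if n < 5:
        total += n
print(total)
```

n=11: not <5
n=10: not <5
n=11: not <5
n=3: <5, total = 0+3 = 3
n=11: not <5
n=4: <5, total = 3+4 = 7
n=4: <5, total = 7+4 = 11

11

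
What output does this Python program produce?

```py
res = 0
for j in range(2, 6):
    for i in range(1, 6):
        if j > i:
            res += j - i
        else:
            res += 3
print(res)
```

j=2,i=1: 2>1, res = 0+1 = 1
j=2,i=2: not 2>2, res = 1+3 = 4
j=2,i=3: not 2>3, res = 4+3 = 7
j=2,i=4: not 2>4, res = 7+3 = 10
j=2,i=5: not 2>5, res = 10+3 = 13
j=3,i=1: 3>1, res = 13+2 = 15
j=3,i=2: 3>2, res = 15+1 = 16
j=3,i=3: not 3>3, res = 16+3 = 19
j=3,i=4: not 3>4, res = 19+3 = 22
j=3,i=5: not 3>5, res = 22+3 = 25
j=4,i=1: 4>1, res = 25+3 = 28
j=4,i=2: 4>2, res = 28+2 = 30
j=4,i=3: 4>3, res = 30+1 = 31
j=4,i=4: not 4>4, res = 31+3 = 34
j=4,i=5: not 4>5, res = 34+3 = 37
j=5,i=1: 5>1, res = 37+4 = 41
j=5,i=2: 5>2, res = 41+3 = 44
j=5,i=3: 5>3, res = 44+2 = 46
j=5,i=4: 5>4, res = 46+1 = 47
j=5,i=5: not 5>5, res = 47+3 = 50

50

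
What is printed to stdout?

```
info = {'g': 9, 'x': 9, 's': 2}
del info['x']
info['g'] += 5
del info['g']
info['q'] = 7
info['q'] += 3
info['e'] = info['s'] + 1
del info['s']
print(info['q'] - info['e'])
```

del 'x' → {'g': 9, 's': 2}
info['g'] = 9+5 = 14 → {'g': 14, 's': 2}
del 'g' → {'s': 2}
info['q'] = 7 → {'s': 2, 'q': 7}
info['q'] = 7+3 = 10 → {'s': 2, 'q': 10}
info['e'] = info['s']+1 = 3 → {'s': 2, 'q': 10, 'e': 3}
del 's' → {'q': 10, 'e': 3}
info['q']-info['e'] = 10-3 = 7

7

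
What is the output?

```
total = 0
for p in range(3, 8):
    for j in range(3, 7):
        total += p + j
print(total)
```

190

p=3,j=3: total = 0+6 = 6
p=3,j=4: total = 6+7 = 13
p=3,j=5: total = 13+8 = 21
p=3,j=6: total = 21+9 = 30
p=4,j=3: total = 30+7 = 37
p=4,j=4: total = 37+8 = 45
p=4,j=5: total = 45+9 = 54
p=4,j=6: total = 54+10 = 64
p=5,j=3: total = 64+8 = 72
p=5,j=4: total = 72+9 = 81
p=5,j=5: total = 81+10 = 91
p=5,j=6: total = 91+11 = 102
p=6,j=3: total = 102+9 = 111
p=6,j=4: total = 111+10 = 121
p=6,j=5: total = 121+11 = 132
p=6,j=6: total = 132+12 = 144
p=7,j=3: total = 144+10 = 154
p=7,j=4: total = 154+11 = 165
p=7,j=5: total = 165+12 = 177
p=7,j=6: total = 177+13 = 190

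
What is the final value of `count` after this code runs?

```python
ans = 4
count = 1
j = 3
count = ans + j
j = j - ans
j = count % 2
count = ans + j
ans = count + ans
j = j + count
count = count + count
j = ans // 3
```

count = 4+3 = 7
j = 3-4 = -1
j = 7%2 = 1
count = 4+1 = 5
ans = 5+4 = 9
j = 1+5 = 6
count = 5+5 = 10
j = 9//3 = 3

10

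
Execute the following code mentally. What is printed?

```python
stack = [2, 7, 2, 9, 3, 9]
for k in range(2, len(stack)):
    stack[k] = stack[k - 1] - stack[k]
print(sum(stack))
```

k=2: stack[2] = 7-2 = 5 → [2, 7, 5, 9, 3, 9]
k=3: stack[3] = 5-9 = -4 → [2, 7, 5, -4, 3, 9]
k=4: stack[4] = (-4)-3 = -7 → [2, 7, 5, -4, -7, 9]
k=5: stack[5] = (-7)-9 = -16 → [2, 7, 5, -4, -7, -16]
sum = -13

-13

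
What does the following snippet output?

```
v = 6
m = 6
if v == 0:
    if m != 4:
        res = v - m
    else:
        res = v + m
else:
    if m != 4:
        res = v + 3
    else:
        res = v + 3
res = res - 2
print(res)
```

7

v=6, m=6
v == 0 is False; m != 4 is True
→ res = v + 3 = 9
res = 9-2 = 7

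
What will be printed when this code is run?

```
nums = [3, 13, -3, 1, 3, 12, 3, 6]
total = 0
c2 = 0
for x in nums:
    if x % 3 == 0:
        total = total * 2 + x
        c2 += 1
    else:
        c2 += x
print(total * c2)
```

2640

x=3: %3==0, total = 0*2+3 = 3; c2=1
x=13: not %3==0; c2=14
x=-3: %3==0, total = 3*2+(-3) = 3; c2=15
x=1: not %3==0; c2=16
x=3: %3==0, total = 3*2+3 = 9; c2=17
x=12: %3==0, total = 9*2+12 = 30; c2=18
x=3: %3==0, total = 30*2+3 = 63; c2=19
x=6: %3==0, total = 63*2+6 = 132; c2=20
total*c2 = 132*20 = 2640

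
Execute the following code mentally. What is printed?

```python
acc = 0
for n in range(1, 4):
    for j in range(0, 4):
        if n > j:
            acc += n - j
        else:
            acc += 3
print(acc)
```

n=1,j=0: 1>0, acc = 0+1 = 1
n=1,j=1: not 1>1, acc = 1+3 = 4
n=1,j=2: not 1>2, acc = 4+3 = 7
n=1,j=3: not 1>3, acc = 7+3 = 10
n=2,j=0: 2>0, acc = 10+2 = 12
n=2,j=1: 2>1, acc = 12+1 = 13
n=2,j=2: not 2>2, acc = 13+3 = 16
n=2,j=3: not 2>3, acc = 16+3 = 19
n=3,j=0: 3>0, acc = 19+3 = 22
n=3,j=1: 3>1, acc = 22+2 = 24
n=3,j=2: 3>2, acc = 24+1 = 25
n=3,j=3: not 3>3, acc = 25+3 = 28

28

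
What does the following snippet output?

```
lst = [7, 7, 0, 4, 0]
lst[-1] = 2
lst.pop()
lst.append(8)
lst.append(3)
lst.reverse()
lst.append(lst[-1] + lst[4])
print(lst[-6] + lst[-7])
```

lst[-1] = 2 → [7, 7, 0, 4, 2]
pop() removes 2 → [7, 7, 0, 4]
append 8 → [7, 7, 0, 4, 8]
append 3 → [7, 7, 0, 4, 8, 3]
reverse → [3, 8, 4, 0, 7, 7]
append lst[-1]+lst[4] = 7+7 = 14 → [3, 8, 4, 0, 7, 7, 14]
lst[-6]+lst[-7] = 8+3 = 11

11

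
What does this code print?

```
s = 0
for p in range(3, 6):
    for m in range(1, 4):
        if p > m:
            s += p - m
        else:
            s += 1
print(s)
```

19

p=3,m=1: 3>1, s = 0+2 = 2
p=3,m=2: 3>2, s = 2+1 = 3
p=3,m=3: not 3>3, s = 3+1 = 4
p=4,m=1: 4>1, s = 4+3 = 7
p=4,m=2: 4>2, s = 7+2 = 9
p=4,m=3: 4>3, s = 9+1 = 10
p=5,m=1: 5>1, s = 10+4 = 14
p=5,m=2: 5>2, s = 14+3 = 17
p=5,m=3: 5>3, s = 17+2 = 19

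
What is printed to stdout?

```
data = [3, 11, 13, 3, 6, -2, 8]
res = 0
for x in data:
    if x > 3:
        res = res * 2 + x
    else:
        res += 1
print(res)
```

x=3: not >3, res = 0+1 = 1
x=11: >3, res = 1*2+11 = 13
x=13: >3, res = 13*2+13 = 39
x=3: not >3, res = 39+1 = 40
x=6: >3, res = 40*2+6 = 86
x=-2: not >3, res = 86+1 = 87
x=8: >3, res = 87*2+8 = 182

182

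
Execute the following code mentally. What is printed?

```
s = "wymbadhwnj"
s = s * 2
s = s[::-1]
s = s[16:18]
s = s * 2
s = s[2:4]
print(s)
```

repeat ×2 → 'wymbadhwnjwymbadhwnj'
reverse → 'jnwhdabmywjnwhdabmyw'
slice [16:18] → 'bm'
repeat ×2 → 'bmbm'
slice [2:4] → 'bm'

bm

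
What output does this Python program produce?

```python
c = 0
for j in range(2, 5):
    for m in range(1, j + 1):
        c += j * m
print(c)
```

64

j=2,m=1: c = 0+2 = 2
j=2,m=2: c = 2+4 = 6
j=3,m=1: c = 6+3 = 9
j=3,m=2: c = 9+6 = 15
j=3,m=3: c = 15+9 = 24
j=4,m=1: c = 24+4 = 28
j=4,m=2: c = 28+8 = 36
j=4,m=3: c = 36+12 = 48
j=4,m=4: c = 48+16 = 64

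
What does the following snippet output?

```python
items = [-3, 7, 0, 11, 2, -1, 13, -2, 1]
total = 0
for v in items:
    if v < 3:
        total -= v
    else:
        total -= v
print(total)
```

v=-3: <3, total = 0-(-3) = 3
v=7: not <3, total = 3-7 = -4
v=0: <3, total = (-4)-0 = -4
v=11: not <3, total = (-4)-11 = -15
v=2: <3, total = (-15)-2 = -17
v=-1: <3, total = (-17)-(-1) = -16
v=13: not <3, total = (-16)-13 = -29
v=-2: <3, total = (-29)-(-2) = -27
v=1: <3, total = (-27)-1 = -28

-28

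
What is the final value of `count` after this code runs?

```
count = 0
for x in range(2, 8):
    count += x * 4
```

108

x=2: count = 0+2*4 = 8
x=3: count = 8+3*4 = 20
x=4: count = 20+4*4 = 36
x=5: count = 36+5*4 = 56
x=6: count = 56+6*4 = 80
x=7: count = 80+7*4 = 108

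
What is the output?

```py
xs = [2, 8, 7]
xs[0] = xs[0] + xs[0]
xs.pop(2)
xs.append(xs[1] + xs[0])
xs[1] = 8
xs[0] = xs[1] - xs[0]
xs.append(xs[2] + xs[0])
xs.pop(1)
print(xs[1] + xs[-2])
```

24

xs[0] = xs[0]+xs[0] = 2+2 = 4 → [4, 8, 7]
pop(2) removes 7 → [4, 8]
append xs[1]+xs[0] = 8+4 = 12 → [4, 8, 12]
xs[1] = 8 → [4, 8, 12]
xs[0] = xs[1]-xs[0] = 8-4 = 4 → [4, 8, 12]
append xs[2]+xs[0] = 12+4 = 16 → [4, 8, 12, 16]
pop(1) removes 8 → [4, 12, 16]
xs[1]+xs[-2] = 12+12 = 24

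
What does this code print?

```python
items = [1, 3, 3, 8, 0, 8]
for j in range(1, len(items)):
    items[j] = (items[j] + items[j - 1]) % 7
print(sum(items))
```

j=1: items[1] = (3+1)%7 = 4 → [1, 4, 3, 8, 0, 8]
j=2: items[2] = (3+4)%7 = 0 → [1, 4, 0, 8, 0, 8]
j=3: items[3] = (8+0)%7 = 1 → [1, 4, 0, 1, 0, 8]
j=4: items[4] = (0+1)%7 = 1 → [1, 4, 0, 1, 1, 8]
j=5: items[5] = (8+1)%7 = 2 → [1, 4, 0, 1, 1, 2]
sum = 9

9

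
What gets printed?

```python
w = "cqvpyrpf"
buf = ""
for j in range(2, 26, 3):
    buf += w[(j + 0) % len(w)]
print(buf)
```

j=2: add w[2]='v' → 'v'
j=5: add w[5]='r' → 'vr'
j=8: add w[0]='c' → 'vrc'
j=11: add w[3]='p' → 'vrcp'
j=14: add w[6]='p' → 'vrcpp'
j=17: add w[1]='q' → 'vrcppq'
j=20: add w[4]='y' → 'vrcppqy'
j=23: add w[7]='f' → 'vrcppqyf'

vrcppqyf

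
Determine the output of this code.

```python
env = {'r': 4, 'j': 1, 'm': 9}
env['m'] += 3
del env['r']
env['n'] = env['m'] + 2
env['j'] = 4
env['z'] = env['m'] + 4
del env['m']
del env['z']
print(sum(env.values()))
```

env['m'] = 9+3 = 12 → {'r': 4, 'j': 1, 'm': 12}
del 'r' → {'j': 1, 'm': 12}
env['n'] = env['m']+2 = 14 → {'j': 1, 'm': 12, 'n': 14}
env['j'] = 4 → {'j': 4, 'm': 12, 'n': 14}
env['z'] = env['m']+4 = 16 → {'j': 4, 'm': 12, 'n': 14, 'z': 16}
del 'm' → {'j': 4, 'n': 14, 'z': 16}
del 'z' → {'j': 4, 'n': 14}
sum of values = 18

18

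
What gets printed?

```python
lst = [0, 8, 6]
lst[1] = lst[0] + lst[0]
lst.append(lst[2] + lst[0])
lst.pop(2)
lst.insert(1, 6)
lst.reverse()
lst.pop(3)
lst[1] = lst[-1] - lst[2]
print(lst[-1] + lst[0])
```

lst[1] = lst[0]+lst[0] = 0+0 = 0 → [0, 0, 6]
append lst[2]+lst[0] = 6+0 = 6 → [0, 0, 6, 6]
pop(2) removes 6 → [0, 0, 6]
insert 6 at 1 → [0, 6, 0, 6]
reverse → [6, 0, 6, 0]
pop(3) removes 0 → [6, 0, 6]
lst[1] = lst[-1]-lst[2] = 6-6 = 0 → [6, 0, 6]
lst[-1]+lst[0] = 6+6 = 12

12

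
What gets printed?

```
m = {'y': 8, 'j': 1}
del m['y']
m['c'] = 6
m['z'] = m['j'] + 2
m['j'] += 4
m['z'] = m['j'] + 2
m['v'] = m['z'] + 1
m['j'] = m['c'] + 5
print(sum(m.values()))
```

32

del 'y' → {'j': 1}
m['c'] = 6 → {'j': 1, 'c': 6}
m['z'] = m['j']+2 = 3 → {'j': 1, 'c': 6, 'z': 3}
m['j'] = 1+4 = 5 → {'j': 5, 'c': 6, 'z': 3}
m['z'] = m['j']+2 = 7 → {'j': 5, 'c': 6, 'z': 7}
m['v'] = m['z']+1 = 8 → {'j': 5, 'c': 6, 'z': 7, 'v': 8}
m['j'] = m['c']+5 = 11 → {'j': 11, 'c': 6, 'z': 7, 'v': 8}
sum of values = 32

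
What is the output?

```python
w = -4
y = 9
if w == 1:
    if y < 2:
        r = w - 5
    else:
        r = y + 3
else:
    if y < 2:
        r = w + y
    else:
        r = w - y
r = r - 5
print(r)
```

-18

w=-4, y=9
w == 1 is False; y < 2 is False
→ r = w - y = -13
r = (-13)-5 = -18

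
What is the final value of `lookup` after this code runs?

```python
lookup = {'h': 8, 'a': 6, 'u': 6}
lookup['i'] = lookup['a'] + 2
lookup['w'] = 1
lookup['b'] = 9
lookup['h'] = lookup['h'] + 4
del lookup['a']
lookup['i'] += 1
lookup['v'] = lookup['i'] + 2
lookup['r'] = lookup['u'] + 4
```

lookup['i'] = lookup['a']+2 = 8 → {'h': 8, 'a': 6, 'u': 6, 'i': 8}
lookup['w'] = 1 → {'h': 8, 'a': 6, 'u': 6, 'i': 8, 'w': 1}
lookup['b'] = 9 → {'h': 8, 'a': 6, 'u': 6, 'i': 8, 'w': 1, 'b': 9}
lookup['h'] = lookup['h']+4 = 12 → {'h': 12, 'a': 6, 'u': 6, 'i': 8, 'w': 1, 'b': 9}
del 'a' → {'h': 12, 'u': 6, 'i': 8, 'w': 1, 'b': 9}
lookup['i'] = 8+1 = 9 → {'h': 12, 'u': 6, 'i': 9, 'w': 1, 'b': 9}
lookup['v'] = lookup['i']+2 = 11 → {'h': 12, 'u': 6, 'i': 9, 'w': 1, 'b': 9, 'v': 11}
lookup['r'] = lookup['u']+4 = 10 → {'h': 12, 'u': 6, 'i': 9, 'w': 1, 'b': 9, 'v': 11, 'r': 10}

{'h': 12, 'u': 6, 'i': 9, 'w': 1, 'b': 9, 'v': 11, 'r': 10}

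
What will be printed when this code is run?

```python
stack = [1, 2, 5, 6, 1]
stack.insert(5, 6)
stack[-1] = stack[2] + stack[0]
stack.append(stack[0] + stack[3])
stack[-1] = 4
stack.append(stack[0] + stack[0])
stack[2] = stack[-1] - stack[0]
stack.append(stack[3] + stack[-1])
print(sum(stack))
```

31

insert 6 at 5 → [1, 2, 5, 6, 1, 6]
stack[-1] = stack[2]+stack[0] = 5+1 = 6 → [1, 2, 5, 6, 1, 6]
append stack[0]+stack[3] = 1+6 = 7 → [1, 2, 5, 6, 1, 6, 7]
stack[-1] = 4 → [1, 2, 5, 6, 1, 6, 4]
append stack[0]+stack[0] = 1+1 = 2 → [1, 2, 5, 6, 1, 6, 4, 2]
stack[2] = stack[-1]-stack[0] = 2-1 = 1 → [1, 2, 1, 6, 1, 6, 4, 2]
append stack[3]+stack[-1] = 6+2 = 8 → [1, 2, 1, 6, 1, 6, 4, 2, 8]
sum = 31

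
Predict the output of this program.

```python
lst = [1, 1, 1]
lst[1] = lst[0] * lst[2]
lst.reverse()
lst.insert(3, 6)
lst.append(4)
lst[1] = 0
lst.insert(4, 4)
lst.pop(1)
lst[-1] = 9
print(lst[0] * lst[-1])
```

9

lst[1] = lst[0]*lst[2] = 1*1 = 1 → [1, 1, 1]
reverse → [1, 1, 1]
insert 6 at 3 → [1, 1, 1, 6]
append 4 → [1, 1, 1, 6, 4]
lst[1] = 0 → [1, 0, 1, 6, 4]
insert 4 at 4 → [1, 0, 1, 6, 4, 4]
pop(1) removes 0 → [1, 1, 6, 4, 4]
lst[-1] = 9 → [1, 1, 6, 4, 9]
lst[0]*lst[-1] = 1*9 = 9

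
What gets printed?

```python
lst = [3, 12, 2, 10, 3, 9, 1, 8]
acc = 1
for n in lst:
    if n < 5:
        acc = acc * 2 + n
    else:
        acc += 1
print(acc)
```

n=3: <5, acc = 1*2+3 = 5
n=12: not <5, acc = 5+1 = 6
n=2: <5, acc = 6*2+2 = 14
n=10: not <5, acc = 14+1 = 15
n=3: <5, acc = 15*2+3 = 33
n=9: not <5, acc = 33+1 = 34
n=1: <5, acc = 34*2+1 = 69
n=8: not <5, acc = 69+1 = 70

70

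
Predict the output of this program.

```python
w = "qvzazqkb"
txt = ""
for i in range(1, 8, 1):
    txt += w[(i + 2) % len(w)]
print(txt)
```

i=1: add w[3]='a' → 'a'
i=2: add w[4]='z' → 'az'
i=3: add w[5]='q' → 'azq'
i=4: add w[6]='k' → 'azqk'
i=5: add w[7]='b' → 'azqkb'
i=6: add w[0]='q' → 'azqkbq'
i=7: add w[1]='v' → 'azqkbqv'

azqkbqv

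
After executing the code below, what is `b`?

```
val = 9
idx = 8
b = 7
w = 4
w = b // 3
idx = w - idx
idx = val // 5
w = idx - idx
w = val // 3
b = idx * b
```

w = 7//3 = 2
idx = 2-8 = -6
idx = 9//5 = 1
w = 1-1 = 0
w = 9//3 = 3
b = 1*7 = 7

7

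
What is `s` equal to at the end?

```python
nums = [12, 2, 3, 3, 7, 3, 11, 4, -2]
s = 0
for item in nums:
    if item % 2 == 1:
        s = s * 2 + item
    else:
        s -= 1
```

51

item=12: not odd, s = 0-1 = -1
item=2: not odd, s = (-1)-1 = -2
item=3: odd, s = (-2)*2+3 = -1
item=3: odd, s = (-1)*2+3 = 1
item=7: odd, s = 1*2+7 = 9
item=3: odd, s = 9*2+3 = 21
item=11: odd, s = 21*2+11 = 53
item=4: not odd, s = 53-1 = 52
item=-2: not odd, s = 52-1 = 51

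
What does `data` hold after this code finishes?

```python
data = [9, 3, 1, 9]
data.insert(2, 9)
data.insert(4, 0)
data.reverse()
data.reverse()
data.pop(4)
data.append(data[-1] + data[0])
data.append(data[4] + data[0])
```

[9, 3, 9, 1, 9, 18, 18]

insert 9 at 2 → [9, 3, 9, 1, 9]
insert 0 at 4 → [9, 3, 9, 1, 0, 9]
reverse → [9, 0, 1, 9, 3, 9]
reverse → [9, 3, 9, 1, 0, 9]
pop(4) removes 0 → [9, 3, 9, 1, 9]
append data[-1]+data[0] = 9+9 = 18 → [9, 3, 9, 1, 9, 18]
append data[4]+data[0] = 9+9 = 18 → [9, 3, 9, 1, 9, 18, 18]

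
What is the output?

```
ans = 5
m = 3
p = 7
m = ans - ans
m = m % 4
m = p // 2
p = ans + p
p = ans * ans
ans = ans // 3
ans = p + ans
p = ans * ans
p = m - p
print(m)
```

3

m = 5-5 = 0
m = 0%4 = 0
m = 7//2 = 3
p = 5+7 = 12
p = 5*5 = 25
ans = 5//3 = 1
ans = 25+1 = 26
p = 26*26 = 676
p = 3-676 = -673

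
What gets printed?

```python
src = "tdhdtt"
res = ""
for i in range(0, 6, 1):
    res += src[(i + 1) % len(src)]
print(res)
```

dhdttt

i=0: add src[1]='d' → 'd'
i=1: add src[2]='h' → 'dh'
i=2: add src[3]='d' → 'dhd'
i=3: add src[4]='t' → 'dhdt'
i=4: add src[5]='t' → 'dhdtt'
i=5: add src[0]='t' → 'dhdttt'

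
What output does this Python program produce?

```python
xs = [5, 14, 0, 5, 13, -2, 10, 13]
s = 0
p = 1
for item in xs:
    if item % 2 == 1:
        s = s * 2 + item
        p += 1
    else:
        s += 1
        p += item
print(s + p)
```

item=5: odd, s = 0*2+5 = 5; p=2
item=14: not odd, s = 5+1 = 6; p=16
item=0: not odd, s = 6+1 = 7; p=16
item=5: odd, s = 7*2+5 = 19; p=17
item=13: odd, s = 19*2+13 = 51; p=18
item=-2: not odd, s = 51+1 = 52; p=16
item=10: not odd, s = 52+1 = 53; p=26
item=13: odd, s = 53*2+13 = 119; p=27
s+p = 119+27 = 146

146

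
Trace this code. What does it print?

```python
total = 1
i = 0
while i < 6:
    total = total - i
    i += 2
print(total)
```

i=0: total = 1-0 = 1
i=2: total = 1-2 = -1
i=4: total = (-1)-4 = -5

-5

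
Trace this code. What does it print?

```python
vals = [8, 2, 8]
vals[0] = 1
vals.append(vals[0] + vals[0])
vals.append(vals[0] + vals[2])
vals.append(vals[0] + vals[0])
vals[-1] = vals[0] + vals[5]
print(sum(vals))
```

vals[0] = 1 → [1, 2, 8]
append vals[0]+vals[0] = 1+1 = 2 → [1, 2, 8, 2]
append vals[0]+vals[2] = 1+8 = 9 → [1, 2, 8, 2, 9]
append vals[0]+vals[0] = 1+1 = 2 → [1, 2, 8, 2, 9, 2]
vals[-1] = vals[0]+vals[5] = 1+2 = 3 → [1, 2, 8, 2, 9, 3]
sum = 25

25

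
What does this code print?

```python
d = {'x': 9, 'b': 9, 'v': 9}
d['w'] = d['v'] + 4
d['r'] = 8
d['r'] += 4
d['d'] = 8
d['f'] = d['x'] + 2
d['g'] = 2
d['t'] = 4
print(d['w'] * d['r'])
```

156

d['w'] = d['v']+4 = 13 → {'x': 9, 'b': 9, 'v': 9, 'w': 13}
d['r'] = 8 → {'x': 9, 'b': 9, 'v': 9, 'w': 13, 'r': 8}
d['r'] = 8+4 = 12 → {'x': 9, 'b': 9, 'v': 9, 'w': 13, 'r': 12}
d['d'] = 8 → {'x': 9, 'b': 9, 'v': 9, 'w': 13, 'r': 12, 'd': 8}
d['f'] = d['x']+2 = 11 → {'x': 9, 'b': 9, 'v': 9, 'w': 13, 'r': 12, 'd': 8, 'f': 11}
d['g'] = 2 → {'x': 9, 'b': 9, 'v': 9, 'w': 13, 'r': 12, 'd': 8, 'f': 11, 'g': 2}
d['t'] = 4 → {'x': 9, 'b': 9, 'v': 9, 'w': 13, 'r': 12, 'd': 8, 'f': 11, 'g': 2, 't': 4}
d['w']*d['r'] = 13*12 = 156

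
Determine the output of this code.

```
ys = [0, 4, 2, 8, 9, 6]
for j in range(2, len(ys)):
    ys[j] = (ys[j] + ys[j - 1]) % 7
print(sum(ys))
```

13

j=2: ys[2] = (2+4)%7 = 6 → [0, 4, 6, 8, 9, 6]
j=3: ys[3] = (8+6)%7 = 0 → [0, 4, 6, 0, 9, 6]
j=4: ys[4] = (9+0)%7 = 2 → [0, 4, 6, 0, 2, 6]
j=5: ys[5] = (6+2)%7 = 1 → [0, 4, 6, 0, 2, 1]
sum = 13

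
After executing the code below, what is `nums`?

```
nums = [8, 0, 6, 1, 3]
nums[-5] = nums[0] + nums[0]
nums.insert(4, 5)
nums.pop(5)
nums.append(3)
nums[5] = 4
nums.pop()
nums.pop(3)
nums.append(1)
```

nums[-5] = nums[0]+nums[0] = 8+8 = 16 → [16, 0, 6, 1, 3]
insert 5 at 4 → [16, 0, 6, 1, 5, 3]
pop(5) removes 3 → [16, 0, 6, 1, 5]
append 3 → [16, 0, 6, 1, 5, 3]
nums[5] = 4 → [16, 0, 6, 1, 5, 4]
pop() removes 4 → [16, 0, 6, 1, 5]
pop(3) removes 1 → [16, 0, 6, 5]
append 1 → [16, 0, 6, 5, 1]

[16, 0, 6, 5, 1]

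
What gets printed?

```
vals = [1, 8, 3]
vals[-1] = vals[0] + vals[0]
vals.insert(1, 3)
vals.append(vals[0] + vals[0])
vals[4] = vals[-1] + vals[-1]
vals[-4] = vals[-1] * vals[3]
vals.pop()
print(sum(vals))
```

vals[-1] = vals[0]+vals[0] = 1+1 = 2 → [1, 8, 2]
insert 3 at 1 → [1, 3, 8, 2]
append vals[0]+vals[0] = 1+1 = 2 → [1, 3, 8, 2, 2]
vals[4] = vals[-1]+vals[-1] = 2+2 = 4 → [1, 3, 8, 2, 4]
vals[-4] = vals[-1]*vals[3] = 4*2 = 8 → [1, 8, 8, 2, 4]
pop() removes 4 → [1, 8, 8, 2]
sum = 19

19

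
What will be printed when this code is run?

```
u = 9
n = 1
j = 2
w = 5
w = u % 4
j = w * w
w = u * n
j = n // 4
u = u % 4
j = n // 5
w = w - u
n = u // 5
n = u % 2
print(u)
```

w = 9%4 = 1
j = 1*1 = 1
w = 9*1 = 9
j = 1//4 = 0
u = 9%4 = 1
j = 1//5 = 0
w = 9-1 = 8
n = 1//5 = 0
n = 1%2 = 1

1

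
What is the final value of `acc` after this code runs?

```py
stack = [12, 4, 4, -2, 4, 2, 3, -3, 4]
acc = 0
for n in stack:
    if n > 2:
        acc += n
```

31

n=12: >2, acc = 0+12 = 12
n=4: >2, acc = 12+4 = 16
n=4: >2, acc = 16+4 = 20
n=-2: not >2
n=4: >2, acc = 20+4 = 24
n=2: not >2
n=3: >2, acc = 24+3 = 27
n=-3: not >2
n=4: >2, acc = 27+4 = 31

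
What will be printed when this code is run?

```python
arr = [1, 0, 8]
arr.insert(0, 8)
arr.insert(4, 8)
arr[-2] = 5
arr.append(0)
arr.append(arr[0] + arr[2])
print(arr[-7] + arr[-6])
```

9

insert 8 at 0 → [8, 1, 0, 8]
insert 8 at 4 → [8, 1, 0, 8, 8]
arr[-2] = 5 → [8, 1, 0, 5, 8]
append 0 → [8, 1, 0, 5, 8, 0]
append arr[0]+arr[2] = 8+0 = 8 → [8, 1, 0, 5, 8, 0, 8]
arr[-7]+arr[-6] = 8+1 = 9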